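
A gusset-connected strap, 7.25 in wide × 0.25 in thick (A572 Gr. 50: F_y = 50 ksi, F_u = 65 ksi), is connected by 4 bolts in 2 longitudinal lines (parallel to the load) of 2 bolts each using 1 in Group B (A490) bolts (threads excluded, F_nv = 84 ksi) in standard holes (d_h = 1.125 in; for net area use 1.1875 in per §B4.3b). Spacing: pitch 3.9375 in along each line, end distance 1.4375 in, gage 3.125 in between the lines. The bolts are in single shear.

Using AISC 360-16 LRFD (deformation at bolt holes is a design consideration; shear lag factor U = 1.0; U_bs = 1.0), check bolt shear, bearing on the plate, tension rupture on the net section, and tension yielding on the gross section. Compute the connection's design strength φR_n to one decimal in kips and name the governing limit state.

Bolt shear: A_b = π(1)²/4 = 0.7854 in². φR_n = 0.75 × 84 × 0.7854 × 4 × 1 = 197.9 kips.
Bearing (0.25 in plate, F_u = 65 ksi): end bolts L_c = 1.4375 − 1.125/2 = 0.875, R_n = min(1.2×0.875×0.25×65, 2.4×1×0.25×65) = 17.063 kips/bolt; interior L_c = 3.9375 − 1.125 = 2.8125, R_n = 39 kips/bolt. φR_n = 0.75 × (2×17.063 + 2×39) = 84.1 kips.
Tension rupture (net): A_n = (7.25 − 2×1.1875)×0.25 = 1.2188 in² (U = 1.0, A_e = A_n). φR_n = 0.75 × 65 × 1.2188 = 59.4 kips.
Tension yield (gross): A_g = 7.25×0.25 = 1.8125 in². φR_n = 0.90 × 50 × 1.8125 = 81.6 kips.
Governing: min(197.9, 84.1, 59.4, 81.6) = 59.4 kips → net-section rupture.

59.4 kips (net-section rupture governs)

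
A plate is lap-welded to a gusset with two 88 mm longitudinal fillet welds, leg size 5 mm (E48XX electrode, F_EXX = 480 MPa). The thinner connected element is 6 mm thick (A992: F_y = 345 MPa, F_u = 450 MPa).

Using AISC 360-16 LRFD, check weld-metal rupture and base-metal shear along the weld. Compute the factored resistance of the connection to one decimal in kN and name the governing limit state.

134.4 kN (weld metal governs)

Weld metal: throat = 0.707×5 = 3.535 mm, L = 2×88 = 176 mm. φR_n = 0.75 × 0.6 × 480 × 3.535 × 176 = 134.4 kN.
Base metal shear (6 mm plate): yield φR_n = 1.0×0.6×345×6×176 = 218.6 kN; rupture φR_n = 0.75×0.6×450×6×176 = 213.8 kN; take 213.8 kN (rupture).
Governing: min(134.4, 213.8) = 134.4 kN → weld metal.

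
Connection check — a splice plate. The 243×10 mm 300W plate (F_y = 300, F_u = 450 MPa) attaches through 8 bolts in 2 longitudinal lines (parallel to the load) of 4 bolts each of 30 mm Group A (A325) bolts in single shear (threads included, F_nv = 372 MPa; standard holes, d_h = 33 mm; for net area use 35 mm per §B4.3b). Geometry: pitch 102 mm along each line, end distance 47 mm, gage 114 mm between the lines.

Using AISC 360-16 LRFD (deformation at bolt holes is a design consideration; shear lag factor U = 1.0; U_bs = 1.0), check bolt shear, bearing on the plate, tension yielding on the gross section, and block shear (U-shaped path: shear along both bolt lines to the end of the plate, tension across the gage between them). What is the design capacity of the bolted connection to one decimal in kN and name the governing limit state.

656.1 kN (gross-section yield governs)

Bolt shear: A_b = π(30)²/4 = 706.86 mm². φR_n = 0.75 × 372 × 706.86 × 8 × 1 = 1577.7 kN.
Bearing (10 mm plate, F_u = 450 MPa): end bolts L_c = 47 − 33/2 = 30.5, R_n = min(1.2×30.5×10×450, 2.4×30×10×450) = 164.7 kN/bolt; interior L_c = 102 − 33 = 69, R_n = 324 kN/bolt. φR_n = 0.75 × (2×164.7 + 6×324) = 1705.1 kN.
Tension yield (gross): A_g = 243×10 = 2430 mm². φR_n = 0.90 × 300 × 2430 = 656.1 kN.
Block shear: shear path 2×[47+3×102] = 2×353 mm, A_gv = 7060, A_nv = 2×(353 − 3.5×35)×10 = 4610 mm²; tension across gage: (114 − 1×35)×10 = 790 mm². R_n = min(0.6×450×4610, 0.6×300×7060) + 1.0×450×790 = min(1244.7, 1270.8) + 355.5 = 1600.2 kN. φR_n = 0.75 × 1600.2 = 1200.2 kN.
Governing: min(1577.7, 1705.1, 656.1, 1200.2) = 656.1 kN → gross-section yield.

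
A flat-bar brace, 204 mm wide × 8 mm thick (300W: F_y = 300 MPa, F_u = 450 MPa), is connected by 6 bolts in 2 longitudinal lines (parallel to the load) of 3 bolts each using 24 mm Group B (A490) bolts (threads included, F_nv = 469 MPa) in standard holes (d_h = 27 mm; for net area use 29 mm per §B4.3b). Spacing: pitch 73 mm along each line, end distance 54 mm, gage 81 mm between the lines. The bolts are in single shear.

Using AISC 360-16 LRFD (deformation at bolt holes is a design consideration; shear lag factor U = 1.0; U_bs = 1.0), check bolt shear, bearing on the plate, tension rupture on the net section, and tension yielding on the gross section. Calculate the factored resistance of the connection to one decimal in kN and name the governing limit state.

394.2 kN (net-section rupture governs)

Bolt shear: A_b = π(24)²/4 = 452.39 mm². φR_n = 0.75 × 469 × 452.39 × 6 × 1 = 954.8 kN.
Bearing (8 mm plate, F_u = 450 MPa): end bolts L_c = 54 − 27/2 = 40.5, R_n = min(1.2×40.5×8×450, 2.4×24×8×450) = 174.96 kN/bolt; interior L_c = 73 − 27 = 46, R_n = 198.72 kN/bolt. φR_n = 0.75 × (2×174.96 + 4×198.72) = 858.6 kN.
Tension rupture (net): A_n = (204 − 2×29)×8 = 1168 mm² (U = 1.0, A_e = A_n). φR_n = 0.75 × 450 × 1168 = 394.2 kN.
Tension yield (gross): A_g = 204×8 = 1632 mm². φR_n = 0.90 × 300 × 1632 = 440.6 kN.
Governing: min(954.8, 858.6, 394.2, 440.6) = 394.2 kN → net-section rupture.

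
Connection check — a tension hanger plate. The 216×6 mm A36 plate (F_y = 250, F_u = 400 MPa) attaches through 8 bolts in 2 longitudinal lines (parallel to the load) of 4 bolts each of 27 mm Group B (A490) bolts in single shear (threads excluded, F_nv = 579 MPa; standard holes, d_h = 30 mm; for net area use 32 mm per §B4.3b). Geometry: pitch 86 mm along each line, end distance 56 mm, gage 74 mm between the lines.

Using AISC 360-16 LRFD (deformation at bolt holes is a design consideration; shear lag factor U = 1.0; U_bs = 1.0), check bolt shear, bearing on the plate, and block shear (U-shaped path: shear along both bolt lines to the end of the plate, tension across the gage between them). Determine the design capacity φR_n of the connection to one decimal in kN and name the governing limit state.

499.5 kN (block shear governs)

Bolt shear: A_b = π(27)²/4 = 572.56 mm². φR_n = 0.75 × 579 × 572.56 × 8 × 1 = 1989.1 kN.
Bearing (6 mm plate, F_u = 400 MPa): end bolts L_c = 56 − 30/2 = 41, R_n = min(1.2×41×6×400, 2.4×27×6×400) = 118.08 kN/bolt; interior L_c = 86 − 30 = 56, R_n = 155.52 kN/bolt. φR_n = 0.75 × (2×118.08 + 6×155.52) = 877.0 kN.
Block shear: shear path 2×[56+3×86] = 2×314 mm, A_gv = 3768, A_nv = 2×(314 − 3.5×32)×6 = 2424 mm²; tension across gage: (74 − 1×32)×6 = 252 mm². R_n = min(0.6×400×2424, 0.6×250×3768) + 1.0×400×252 = min(581.76, 565.2) + 100.8 = 666 kN. φR_n = 0.75 × 666 = 499.5 kN.
Governing: min(1989.1, 877.0, 499.5) = 499.5 kN → block shear.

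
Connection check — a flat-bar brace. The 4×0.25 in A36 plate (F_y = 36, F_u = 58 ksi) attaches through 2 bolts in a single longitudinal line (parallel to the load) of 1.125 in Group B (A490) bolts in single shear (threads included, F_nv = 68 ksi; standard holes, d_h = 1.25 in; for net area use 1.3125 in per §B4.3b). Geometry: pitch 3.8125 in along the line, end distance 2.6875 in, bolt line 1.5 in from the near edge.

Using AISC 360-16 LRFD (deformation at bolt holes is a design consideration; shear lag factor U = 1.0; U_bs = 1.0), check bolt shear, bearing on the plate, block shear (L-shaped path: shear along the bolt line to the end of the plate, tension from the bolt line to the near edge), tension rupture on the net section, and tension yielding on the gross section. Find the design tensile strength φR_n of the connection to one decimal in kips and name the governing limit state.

29.2 kips (net-section rupture governs)

Bolt shear: A_b = π(1.125)²/4 = 0.99402 in². φR_n = 0.75 × 68 × 0.99402 × 2 × 1 = 101.4 kips.
Bearing (0.25 in plate, F_u = 58 ksi): end bolts L_c = 2.6875 − 1.25/2 = 2.0625, R_n = min(1.2×2.0625×0.25×58, 2.4×1.125×0.25×58) = 35.888 kips/bolt; interior L_c = 3.8125 − 1.25 = 2.5625, R_n = 39.15 kips/bolt. φR_n = 0.75 × (1×35.888 + 1×39.15) = 56.3 kips.
Block shear: shear path 1×[2.6875+1×3.8125] = 1×6.5 in, A_gv = 1.625, A_nv = 1×(6.5 − 1.5×1.3125)×0.25 = 1.1328 in²; tension to near edge: (1.5 − 0.5×1.3125)×0.25 = 0.21094 in². R_n = min(0.6×58×1.1328, 0.6×36×1.625) + 1.0×58×0.21094 = min(39.421, 35.1) + 12.235 = 47.335 kips. φR_n = 0.75 × 47.335 = 35.5 kips.
Tension rupture (net): A_n = (4 − 1×1.3125)×0.25 = 0.67188 in² (U = 1.0, A_e = A_n). φR_n = 0.75 × 58 × 0.67188 = 29.2 kips.
Tension yield (gross): A_g = 4×0.25 = 1 in². φR_n = 0.90 × 36 × 1 = 32.4 kips.
Governing: min(101.4, 56.3, 35.5, 29.2, 32.4) = 29.2 kips → net-section rupture.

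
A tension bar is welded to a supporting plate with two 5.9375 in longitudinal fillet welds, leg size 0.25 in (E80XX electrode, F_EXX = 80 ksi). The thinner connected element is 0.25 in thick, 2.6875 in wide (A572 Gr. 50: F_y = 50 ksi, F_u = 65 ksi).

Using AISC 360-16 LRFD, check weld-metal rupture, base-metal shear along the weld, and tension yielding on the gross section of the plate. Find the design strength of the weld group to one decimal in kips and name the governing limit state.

30.2 kips (gross-section yield governs)

Weld metal: throat = 0.707×0.25 = 0.17675 in, L = 2×5.9375 = 11.875 in. φR_n = 0.75 × 0.6 × 80 × 0.17675 × 11.875 = 75.6 kips.
Base metal shear (0.25 in plate): yield φR_n = 1.0×0.6×50×0.25×11.875 = 89.1 kips; rupture φR_n = 0.75×0.6×65×0.25×11.875 = 86.8 kips; take 86.8 kips (rupture).
Tension yield (gross): A_g = 2.6875×0.25 = 0.67188 in². φR_n = 0.90 × 50 × 0.67188 = 30.2 kips.
Governing: min(75.6, 86.8, 30.2) = 30.2 kips → gross-section yield.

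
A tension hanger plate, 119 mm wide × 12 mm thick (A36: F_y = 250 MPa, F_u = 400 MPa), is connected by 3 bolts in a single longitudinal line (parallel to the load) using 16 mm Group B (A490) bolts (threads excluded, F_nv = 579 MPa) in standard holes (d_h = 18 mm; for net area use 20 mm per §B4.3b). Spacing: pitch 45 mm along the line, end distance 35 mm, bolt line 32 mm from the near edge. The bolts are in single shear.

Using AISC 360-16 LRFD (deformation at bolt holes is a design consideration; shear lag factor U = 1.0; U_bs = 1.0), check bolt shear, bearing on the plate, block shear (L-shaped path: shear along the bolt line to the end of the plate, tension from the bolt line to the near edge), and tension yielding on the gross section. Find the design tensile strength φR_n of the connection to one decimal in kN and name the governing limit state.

241.2 kN (block shear governs)

Bolt shear: A_b = π(16)²/4 = 201.06 mm². φR_n = 0.75 × 579 × 201.06 × 3 × 1 = 261.9 kN.
Bearing (12 mm plate, F_u = 400 MPa): end bolts L_c = 35 − 18/2 = 26, R_n = min(1.2×26×12×400, 2.4×16×12×400) = 149.76 kN/bolt; interior L_c = 45 − 18 = 27, R_n = 155.52 kN/bolt. φR_n = 0.75 × (1×149.76 + 2×155.52) = 345.6 kN.
Block shear: shear path 1×[35+2×45] = 1×125 mm, A_gv = 1500, A_nv = 1×(125 − 2.5×20)×12 = 900 mm²; tension to near edge: (32 − 0.5×20)×12 = 264 mm². R_n = min(0.6×400×900, 0.6×250×1500) + 1.0×400×264 = min(216, 225) + 105.6 = 321.6 kN. φR_n = 0.75 × 321.6 = 241.2 kN.
Tension yield (gross): A_g = 119×12 = 1428 mm². φR_n = 0.90 × 250 × 1428 = 321.3 kN.
Governing: min(261.9, 345.6, 241.2, 321.3) = 241.2 kN → block shear.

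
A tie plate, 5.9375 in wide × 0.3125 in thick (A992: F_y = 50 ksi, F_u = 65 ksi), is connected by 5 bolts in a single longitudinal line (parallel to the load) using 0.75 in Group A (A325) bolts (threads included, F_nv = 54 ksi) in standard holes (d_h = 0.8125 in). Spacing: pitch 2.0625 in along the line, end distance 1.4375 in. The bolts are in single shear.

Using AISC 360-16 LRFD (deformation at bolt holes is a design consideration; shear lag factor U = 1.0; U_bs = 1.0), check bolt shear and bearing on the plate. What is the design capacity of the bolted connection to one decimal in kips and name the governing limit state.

89.5 kips (bolt shear governs)

Bolt shear: A_b = π(0.75)²/4 = 0.44179 in². φR_n = 0.75 × 54 × 0.44179 × 5 × 1 = 89.5 kips.
Bearing (0.3125 in plate, F_u = 65 ksi): end bolts L_c = 1.4375 − 0.8125/2 = 1.03125, R_n = min(1.2×1.03125×0.3125×65, 2.4×0.75×0.3125×65) = 25.137 kips/bolt; interior L_c = 2.0625 − 0.8125 = 1.25, R_n = 30.469 kips/bolt. φR_n = 0.75 × (1×25.137 + 4×30.469) = 110.3 kips.
Governing: min(89.5, 110.3) = 89.5 kips → bolt shear.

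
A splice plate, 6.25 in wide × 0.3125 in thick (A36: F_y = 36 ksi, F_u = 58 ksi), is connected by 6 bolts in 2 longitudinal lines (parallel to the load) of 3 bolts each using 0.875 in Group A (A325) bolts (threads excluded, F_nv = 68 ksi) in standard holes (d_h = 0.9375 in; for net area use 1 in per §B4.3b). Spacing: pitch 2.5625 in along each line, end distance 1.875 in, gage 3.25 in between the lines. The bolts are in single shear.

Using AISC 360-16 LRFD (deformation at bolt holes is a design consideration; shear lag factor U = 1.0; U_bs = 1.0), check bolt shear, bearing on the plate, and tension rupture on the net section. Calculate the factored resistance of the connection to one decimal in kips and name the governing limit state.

Bolt shear: A_b = π(0.875)²/4 = 0.60132 in². φR_n = 0.75 × 68 × 0.60132 × 6 × 1 = 184.0 kips.
Bearing (0.3125 in plate, F_u = 58 ksi): end bolts L_c = 1.875 − 0.9375/2 = 1.40625, R_n = min(1.2×1.40625×0.3125×58, 2.4×0.875×0.3125×58) = 30.586 kips/bolt; interior L_c = 2.5625 − 0.9375 = 1.625, R_n = 35.344 kips/bolt. φR_n = 0.75 × (2×30.586 + 4×35.344) = 151.9 kips.
Tension rupture (net): A_n = (6.25 − 2×1)×0.3125 = 1.3281 in² (U = 1.0, A_e = A_n). φR_n = 0.75 × 58 × 1.3281 = 57.8 kips.
Governing: min(184.0, 151.9, 57.8) = 57.8 kips → net-section rupture.

57.8 kips (net-section rupture governs)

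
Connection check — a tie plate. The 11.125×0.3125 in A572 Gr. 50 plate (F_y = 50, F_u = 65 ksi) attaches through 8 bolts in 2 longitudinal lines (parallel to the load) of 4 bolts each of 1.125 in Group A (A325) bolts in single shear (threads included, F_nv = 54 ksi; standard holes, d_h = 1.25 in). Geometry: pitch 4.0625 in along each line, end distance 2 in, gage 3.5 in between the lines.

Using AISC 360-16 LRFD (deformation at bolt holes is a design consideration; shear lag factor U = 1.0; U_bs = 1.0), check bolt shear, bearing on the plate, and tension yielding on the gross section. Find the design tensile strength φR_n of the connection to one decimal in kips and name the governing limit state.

Bolt shear: A_b = π(1.125)²/4 = 0.99402 in². φR_n = 0.75 × 54 × 0.99402 × 8 × 1 = 322.1 kips.
Bearing (0.3125 in plate, F_u = 65 ksi): end bolts L_c = 2 − 1.25/2 = 1.375, R_n = min(1.2×1.375×0.3125×65, 2.4×1.125×0.3125×65) = 33.516 kips/bolt; interior L_c = 4.0625 − 1.25 = 2.8125, R_n = 54.844 kips/bolt. φR_n = 0.75 × (2×33.516 + 6×54.844) = 297.1 kips.
Tension yield (gross): A_g = 11.125×0.3125 = 3.4766 in². φR_n = 0.90 × 50 × 3.4766 = 156.4 kips.
Governing: min(322.1, 297.1, 156.4) = 156.4 kips → gross-section yield.

156.4 kips (gross-section yield governs)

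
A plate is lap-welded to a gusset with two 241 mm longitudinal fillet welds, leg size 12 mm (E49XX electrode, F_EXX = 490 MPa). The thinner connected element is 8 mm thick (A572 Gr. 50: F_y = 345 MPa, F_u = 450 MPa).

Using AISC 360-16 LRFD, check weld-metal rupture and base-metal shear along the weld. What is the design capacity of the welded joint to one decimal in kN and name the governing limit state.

Weld metal: throat = 0.707×12 = 8.484 mm, L = 2×241 = 482 mm. φR_n = 0.75 × 0.6 × 490 × 8.484 × 482 = 901.7 kN.
Base metal shear (8 mm plate): yield φR_n = 1.0×0.6×345×8×482 = 798.2 kN; rupture φR_n = 0.75×0.6×450×8×482 = 780.8 kN; take 780.8 kN (rupture).
Governing: min(901.7, 780.8) = 780.8 kN → base-metal shear.

780.8 kN (base-metal shear governs)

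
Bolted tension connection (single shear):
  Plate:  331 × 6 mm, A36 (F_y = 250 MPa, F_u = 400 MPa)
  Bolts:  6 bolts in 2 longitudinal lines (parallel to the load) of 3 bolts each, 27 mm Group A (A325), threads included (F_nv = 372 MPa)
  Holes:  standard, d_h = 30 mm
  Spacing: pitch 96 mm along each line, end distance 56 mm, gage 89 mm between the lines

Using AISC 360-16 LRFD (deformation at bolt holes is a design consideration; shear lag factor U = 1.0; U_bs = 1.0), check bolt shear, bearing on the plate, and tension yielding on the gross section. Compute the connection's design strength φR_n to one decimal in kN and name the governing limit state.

446.9 kN (gross-section yield governs)

Bolt shear: A_b = π(27)²/4 = 572.56 mm². φR_n = 0.75 × 372 × 572.56 × 6 × 1 = 958.5 kN.
Bearing (6 mm plate, F_u = 400 MPa): end bolts L_c = 56 − 30/2 = 41, R_n = min(1.2×41×6×400, 2.4×27×6×400) = 118.08 kN/bolt; interior L_c = 96 − 30 = 66, R_n = 155.52 kN/bolt. φR_n = 0.75 × (2×118.08 + 4×155.52) = 643.7 kN.
Tension yield (gross): A_g = 331×6 = 1986 mm². φR_n = 0.90 × 250 × 1986 = 446.9 kN.
Governing: min(958.5, 643.7, 446.9) = 446.9 kN → gross-section yield.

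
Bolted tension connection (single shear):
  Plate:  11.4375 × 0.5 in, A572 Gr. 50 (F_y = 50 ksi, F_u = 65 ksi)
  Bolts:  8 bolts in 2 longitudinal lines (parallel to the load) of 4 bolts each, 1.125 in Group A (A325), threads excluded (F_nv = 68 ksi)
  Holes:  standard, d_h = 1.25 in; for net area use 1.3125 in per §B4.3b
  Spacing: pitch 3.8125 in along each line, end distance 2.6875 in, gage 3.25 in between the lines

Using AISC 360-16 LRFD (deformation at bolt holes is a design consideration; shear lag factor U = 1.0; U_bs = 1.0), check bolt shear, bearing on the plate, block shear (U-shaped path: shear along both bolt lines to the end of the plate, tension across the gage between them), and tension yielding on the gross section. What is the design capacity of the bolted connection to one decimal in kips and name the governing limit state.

Bolt shear: A_b = π(1.125)²/4 = 0.99402 in². φR_n = 0.75 × 68 × 0.99402 × 8 × 1 = 405.6 kips.
Bearing (0.5 in plate, F_u = 65 ksi): end bolts L_c = 2.6875 − 1.25/2 = 2.0625, R_n = min(1.2×2.0625×0.5×65, 2.4×1.125×0.5×65) = 80.438 kips/bolt; interior L_c = 3.8125 − 1.25 = 2.5625, R_n = 87.75 kips/bolt. φR_n = 0.75 × (2×80.438 + 6×87.75) = 515.5 kips.
Block shear: shear path 2×[2.6875+3×3.8125] = 2×14.125 in, A_gv = 14.125, A_nv = 2×(14.125 − 3.5×1.3125)×0.5 = 9.5313 in²; tension across gage: (3.25 − 1×1.3125)×0.5 = 0.96875 in². R_n = min(0.6×65×9.5313, 0.6×50×14.125) + 1.0×65×0.96875 = min(371.72, 423.75) + 62.969 = 434.69 kips. φR_n = 0.75 × 434.69 = 326.0 kips.
Tension yield (gross): A_g = 11.4375×0.5 = 5.7188 in². φR_n = 0.90 × 50 × 5.7188 = 257.3 kips.
Governing: min(405.6, 515.5, 326.0, 257.3) = 257.3 kips → gross-section yield.

257.3 kips (gross-section yield governs)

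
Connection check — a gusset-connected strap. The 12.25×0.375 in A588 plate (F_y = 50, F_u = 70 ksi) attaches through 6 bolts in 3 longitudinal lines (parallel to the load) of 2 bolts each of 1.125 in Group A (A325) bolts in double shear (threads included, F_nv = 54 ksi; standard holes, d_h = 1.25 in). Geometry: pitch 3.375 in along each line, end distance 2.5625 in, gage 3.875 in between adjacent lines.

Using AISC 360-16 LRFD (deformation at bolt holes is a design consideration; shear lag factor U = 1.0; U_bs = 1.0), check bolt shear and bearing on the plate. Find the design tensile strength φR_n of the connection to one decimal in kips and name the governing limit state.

287.9 kips (bearing governs)

Bolt shear: A_b = π(1.125)²/4 = 0.99402 in². φR_n = 0.75 × 54 × 0.99402 × 6 × 2 = 483.1 kips.
Bearing (0.375 in plate, F_u = 70 ksi): end bolts L_c = 2.5625 − 1.25/2 = 1.9375, R_n = min(1.2×1.9375×0.375×70, 2.4×1.125×0.375×70) = 61.031 kips/bolt; interior L_c = 3.375 − 1.25 = 2.125, R_n = 66.938 kips/bolt. φR_n = 0.75 × (3×61.031 + 3×66.938) = 287.9 kips.
Governing: min(483.1, 287.9) = 287.9 kips → bearing.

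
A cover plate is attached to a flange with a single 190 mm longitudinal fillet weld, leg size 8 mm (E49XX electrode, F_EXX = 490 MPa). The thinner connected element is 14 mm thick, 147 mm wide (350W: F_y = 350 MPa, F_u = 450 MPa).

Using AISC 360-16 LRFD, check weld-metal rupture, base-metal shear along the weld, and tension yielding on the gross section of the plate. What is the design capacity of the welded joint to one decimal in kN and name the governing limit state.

237.0 kN (weld metal governs)

Weld metal: throat = 0.707×8 = 5.656 mm, L = 190 mm. φR_n = 0.75 × 0.6 × 490 × 5.656 × 190 = 237.0 kN.
Base metal shear (14 mm plate): yield φR_n = 1.0×0.6×350×14×190 = 558.6 kN; rupture φR_n = 0.75×0.6×450×14×190 = 538.7 kN; take 538.7 kN (rupture).
Tension yield (gross): A_g = 147×14 = 2058 mm². φR_n = 0.90 × 350 × 2058 = 648.3 kN.
Governing: min(237.0, 538.7, 648.3) = 237.0 kN → weld metal.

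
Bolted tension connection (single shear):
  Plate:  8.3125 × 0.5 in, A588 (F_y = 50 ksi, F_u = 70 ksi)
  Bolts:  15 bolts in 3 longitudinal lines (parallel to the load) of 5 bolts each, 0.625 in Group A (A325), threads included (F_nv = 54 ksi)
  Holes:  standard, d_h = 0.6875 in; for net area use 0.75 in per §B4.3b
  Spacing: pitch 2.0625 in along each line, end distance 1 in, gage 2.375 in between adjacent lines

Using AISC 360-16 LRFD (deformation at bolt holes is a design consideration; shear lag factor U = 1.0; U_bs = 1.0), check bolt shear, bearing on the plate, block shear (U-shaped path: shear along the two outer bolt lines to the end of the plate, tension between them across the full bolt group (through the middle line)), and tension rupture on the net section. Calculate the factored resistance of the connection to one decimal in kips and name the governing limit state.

159.1 kips (net-section rupture governs)

Bolt shear: A_b = π(0.625)²/4 = 0.3068 in². φR_n = 0.75 × 54 × 0.3068 × 15 × 1 = 186.4 kips.
Bearing (0.5 in plate, F_u = 70 ksi): end bolts L_c = 1 − 0.6875/2 = 0.65625, R_n = min(1.2×0.65625×0.5×70, 2.4×0.625×0.5×70) = 27.563 kips/bolt; interior L_c = 2.0625 − 0.6875 = 1.375, R_n = 52.5 kips/bolt. φR_n = 0.75 × (3×27.563 + 12×52.5) = 534.5 kips.
Block shear: shear path 2×[1+4×2.0625] = 2×9.25 in, A_gv = 9.25, A_nv = 2×(9.25 − 4.5×0.75)×0.5 = 5.875 in²; tension across gage: (4.75 − 2×0.75)×0.5 = 1.625 in². R_n = min(0.6×70×5.875, 0.6×50×9.25) + 1.0×70×1.625 = min(246.75, 277.5) + 113.75 = 360.5 kips. φR_n = 0.75 × 360.5 = 270.4 kips.
Tension rupture (net): A_n = (8.3125 − 3×0.75)×0.5 = 3.0313 in² (U = 1.0, A_e = A_n). φR_n = 0.75 × 70 × 3.0313 = 159.1 kips.
Governing: min(186.4, 534.5, 270.4, 159.1) = 159.1 kips → net-section rupture.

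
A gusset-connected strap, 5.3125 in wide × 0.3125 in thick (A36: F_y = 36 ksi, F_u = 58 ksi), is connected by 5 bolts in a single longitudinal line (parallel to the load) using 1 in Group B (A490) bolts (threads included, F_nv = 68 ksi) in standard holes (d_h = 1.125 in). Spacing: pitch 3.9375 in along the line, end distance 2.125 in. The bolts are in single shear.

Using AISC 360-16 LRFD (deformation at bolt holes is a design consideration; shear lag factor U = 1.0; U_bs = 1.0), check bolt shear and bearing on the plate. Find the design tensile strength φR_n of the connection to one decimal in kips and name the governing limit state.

156.0 kips (bearing governs)

Bolt shear: A_b = π(1)²/4 = 0.7854 in². φR_n = 0.75 × 68 × 0.7854 × 5 × 1 = 200.3 kips.
Bearing (0.3125 in plate, F_u = 58 ksi): end bolts L_c = 2.125 − 1.125/2 = 1.5625, R_n = min(1.2×1.5625×0.3125×58, 2.4×1×0.3125×58) = 33.984 kips/bolt; interior L_c = 3.9375 − 1.125 = 2.8125, R_n = 43.5 kips/bolt. φR_n = 0.75 × (1×33.984 + 4×43.5) = 156.0 kips.
Governing: min(200.3, 156.0) = 156.0 kips → bearing.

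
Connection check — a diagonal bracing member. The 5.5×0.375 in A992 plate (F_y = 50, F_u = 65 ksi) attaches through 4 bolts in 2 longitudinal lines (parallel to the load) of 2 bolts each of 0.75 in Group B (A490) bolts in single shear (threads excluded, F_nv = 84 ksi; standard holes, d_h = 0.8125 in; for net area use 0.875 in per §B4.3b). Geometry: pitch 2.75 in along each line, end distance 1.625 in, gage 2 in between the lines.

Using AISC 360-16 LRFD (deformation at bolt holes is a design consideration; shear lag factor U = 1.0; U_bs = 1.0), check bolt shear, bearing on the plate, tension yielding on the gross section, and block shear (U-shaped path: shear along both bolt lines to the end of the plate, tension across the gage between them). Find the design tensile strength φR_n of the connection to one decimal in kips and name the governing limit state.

Bolt shear: A_b = π(0.75)²/4 = 0.44179 in². φR_n = 0.75 × 84 × 0.44179 × 4 × 1 = 111.3 kips.
Bearing (0.375 in plate, F_u = 65 ksi): end bolts L_c = 1.625 − 0.8125/2 = 1.21875, R_n = min(1.2×1.21875×0.375×65, 2.4×0.75×0.375×65) = 35.648 kips/bolt; interior L_c = 2.75 − 0.8125 = 1.9375, R_n = 43.875 kips/bolt. φR_n = 0.75 × (2×35.648 + 2×43.875) = 119.3 kips.
Tension yield (gross): A_g = 5.5×0.375 = 2.0625 in². φR_n = 0.90 × 50 × 2.0625 = 92.8 kips.
Block shear: shear path 2×[1.625+1×2.75] = 2×4.375 in, A_gv = 3.2813, A_nv = 2×(4.375 − 1.5×0.875)×0.375 = 2.2969 in²; tension across gage: (2 − 1×0.875)×0.375 = 0.42188 in². R_n = min(0.6×65×2.2969, 0.6×50×3.2813) + 1.0×65×0.42188 = min(89.579, 98.439) + 27.422 = 117 kips. φR_n = 0.75 × 117 = 87.8 kips.
Governing: min(111.3, 119.3, 92.8, 87.8) = 87.8 kips → block shear.

87.8 kips (block shear governs)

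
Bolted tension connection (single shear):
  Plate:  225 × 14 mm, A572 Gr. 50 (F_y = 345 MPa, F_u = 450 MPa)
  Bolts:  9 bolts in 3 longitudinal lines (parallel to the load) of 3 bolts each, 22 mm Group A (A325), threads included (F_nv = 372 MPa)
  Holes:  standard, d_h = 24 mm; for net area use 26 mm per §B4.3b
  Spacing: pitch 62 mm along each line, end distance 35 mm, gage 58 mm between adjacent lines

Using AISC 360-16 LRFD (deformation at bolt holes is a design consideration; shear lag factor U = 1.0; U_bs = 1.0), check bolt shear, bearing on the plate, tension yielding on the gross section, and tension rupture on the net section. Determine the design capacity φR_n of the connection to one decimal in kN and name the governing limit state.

Bolt shear: A_b = π(22)²/4 = 380.13 mm². φR_n = 0.75 × 372 × 380.13 × 9 × 1 = 954.5 kN.
Bearing (14 mm plate, F_u = 450 MPa): end bolts L_c = 35 − 24/2 = 23, R_n = min(1.2×23×14×450, 2.4×22×14×450) = 173.88 kN/bolt; interior L_c = 62 − 24 = 38, R_n = 287.28 kN/bolt. φR_n = 0.75 × (3×173.88 + 6×287.28) = 1684.0 kN.
Tension yield (gross): A_g = 225×14 = 3150 mm². φR_n = 0.90 × 345 × 3150 = 978.1 kN.
Tension rupture (net): A_n = (225 − 3×26)×14 = 2058 mm² (U = 1.0, A_e = A_n). φR_n = 0.75 × 450 × 2058 = 694.6 kN.
Governing: min(954.5, 1684.0, 978.1, 694.6) = 694.6 kN → net-section rupture.

694.6 kN (net-section rupture governs)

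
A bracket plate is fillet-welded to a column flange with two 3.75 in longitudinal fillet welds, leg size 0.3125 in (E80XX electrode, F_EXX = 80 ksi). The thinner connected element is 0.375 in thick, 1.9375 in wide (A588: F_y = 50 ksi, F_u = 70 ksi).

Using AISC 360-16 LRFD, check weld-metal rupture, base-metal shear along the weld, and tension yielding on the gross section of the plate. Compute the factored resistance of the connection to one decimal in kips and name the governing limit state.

32.7 kips (gross-section yield governs)

Weld metal: throat = 0.707×0.3125 = 0.22094 in, L = 2×3.75 = 7.5 in. φR_n = 0.75 × 0.6 × 80 × 0.22094 × 7.5 = 59.7 kips.
Base metal shear (0.375 in plate): yield φR_n = 1.0×0.6×50×0.375×7.5 = 84.4 kips; rupture φR_n = 0.75×0.6×70×0.375×7.5 = 88.6 kips; take 84.4 kips (yield).
Tension yield (gross): A_g = 1.9375×0.375 = 0.72656 in². φR_n = 0.90 × 50 × 0.72656 = 32.7 kips.
Governing: min(59.7, 84.4, 32.7) = 32.7 kips → gross-section yield.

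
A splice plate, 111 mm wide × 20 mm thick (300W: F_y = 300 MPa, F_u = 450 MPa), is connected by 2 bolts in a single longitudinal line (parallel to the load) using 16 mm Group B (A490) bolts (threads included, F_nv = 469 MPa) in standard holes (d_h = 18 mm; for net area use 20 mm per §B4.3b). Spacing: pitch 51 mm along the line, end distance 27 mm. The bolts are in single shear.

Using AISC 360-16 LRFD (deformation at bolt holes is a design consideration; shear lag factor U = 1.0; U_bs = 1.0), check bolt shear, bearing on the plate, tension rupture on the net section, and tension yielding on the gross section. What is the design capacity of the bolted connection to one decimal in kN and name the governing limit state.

Bolt shear: A_b = π(16)²/4 = 201.06 mm². φR_n = 0.75 × 469 × 201.06 × 2 × 1 = 141.4 kN.
Bearing (20 mm plate, F_u = 450 MPa): end bolts L_c = 27 − 18/2 = 18, R_n = min(1.2×18×20×450, 2.4×16×20×450) = 194.4 kN/bolt; interior L_c = 51 − 18 = 33, R_n = 345.6 kN/bolt. φR_n = 0.75 × (1×194.4 + 1×345.6) = 405.0 kN.
Tension rupture (net): A_n = (111 − 1×20)×20 = 1820 mm² (U = 1.0, A_e = A_n). φR_n = 0.75 × 450 × 1820 = 614.3 kN.
Tension yield (gross): A_g = 111×20 = 2220 mm². φR_n = 0.90 × 300 × 2220 = 599.4 kN.
Governing: min(141.4, 405.0, 614.3, 599.4) = 141.4 kN → bolt shear.

141.4 kN (bolt shear governs)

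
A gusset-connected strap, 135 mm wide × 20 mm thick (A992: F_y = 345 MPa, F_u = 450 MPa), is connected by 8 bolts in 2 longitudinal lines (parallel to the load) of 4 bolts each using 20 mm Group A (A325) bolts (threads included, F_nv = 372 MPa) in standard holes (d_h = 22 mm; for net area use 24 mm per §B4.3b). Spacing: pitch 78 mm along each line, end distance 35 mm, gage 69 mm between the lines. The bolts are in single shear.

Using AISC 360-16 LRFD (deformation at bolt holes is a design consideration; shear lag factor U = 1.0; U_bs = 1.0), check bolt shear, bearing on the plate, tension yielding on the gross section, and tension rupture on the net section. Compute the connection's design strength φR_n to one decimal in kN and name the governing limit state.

Bolt shear: A_b = π(20)²/4 = 314.16 mm². φR_n = 0.75 × 372 × 314.16 × 8 × 1 = 701.2 kN.
Bearing (20 mm plate, F_u = 450 MPa): end bolts L_c = 35 − 22/2 = 24, R_n = min(1.2×24×20×450, 2.4×20×20×450) = 259.2 kN/bolt; interior L_c = 78 − 22 = 56, R_n = 432 kN/bolt. φR_n = 0.75 × (2×259.2 + 6×432) = 2332.8 kN.
Tension yield (gross): A_g = 135×20 = 2700 mm². φR_n = 0.90 × 345 × 2700 = 838.4 kN.
Tension rupture (net): A_n = (135 − 2×24)×20 = 1740 mm² (U = 1.0, A_e = A_n). φR_n = 0.75 × 450 × 1740 = 587.3 kN.
Governing: min(701.2, 2332.8, 838.4, 587.3) = 587.3 kN → net-section rupture.

587.3 kN (net-section rupture governs)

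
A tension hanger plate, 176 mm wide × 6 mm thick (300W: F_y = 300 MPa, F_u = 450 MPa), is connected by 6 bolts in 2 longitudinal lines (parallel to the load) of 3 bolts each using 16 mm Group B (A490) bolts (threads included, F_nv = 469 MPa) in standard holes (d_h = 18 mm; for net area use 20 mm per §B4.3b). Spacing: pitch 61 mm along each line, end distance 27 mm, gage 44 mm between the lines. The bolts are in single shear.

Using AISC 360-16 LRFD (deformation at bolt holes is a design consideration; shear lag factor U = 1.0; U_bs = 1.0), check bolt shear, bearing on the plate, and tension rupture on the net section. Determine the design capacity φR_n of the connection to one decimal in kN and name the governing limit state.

Bolt shear: A_b = π(16)²/4 = 201.06 mm². φR_n = 0.75 × 469 × 201.06 × 6 × 1 = 424.3 kN.
Bearing (6 mm plate, F_u = 450 MPa): end bolts L_c = 27 − 18/2 = 18, R_n = min(1.2×18×6×450, 2.4×16×6×450) = 58.32 kN/bolt; interior L_c = 61 − 18 = 43, R_n = 103.68 kN/bolt. φR_n = 0.75 × (2×58.32 + 4×103.68) = 398.5 kN.
Tension rupture (net): A_n = (176 − 2×20)×6 = 816 mm² (U = 1.0, A_e = A_n). φR_n = 0.75 × 450 × 816 = 275.4 kN.
Governing: min(424.3, 398.5, 275.4) = 275.4 kN → net-section rupture.

275.4 kN (net-section rupture governs)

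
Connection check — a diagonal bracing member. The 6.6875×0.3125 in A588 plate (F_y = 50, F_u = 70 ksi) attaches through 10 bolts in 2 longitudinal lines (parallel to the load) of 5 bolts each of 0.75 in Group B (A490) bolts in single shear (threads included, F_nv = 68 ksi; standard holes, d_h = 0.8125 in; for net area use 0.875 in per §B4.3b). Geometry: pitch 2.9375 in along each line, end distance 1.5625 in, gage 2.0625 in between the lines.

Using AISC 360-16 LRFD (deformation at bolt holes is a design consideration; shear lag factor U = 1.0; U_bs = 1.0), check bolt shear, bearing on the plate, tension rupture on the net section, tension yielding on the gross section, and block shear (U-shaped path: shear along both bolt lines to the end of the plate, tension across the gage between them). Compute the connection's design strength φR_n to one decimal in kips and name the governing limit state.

Bolt shear: A_b = π(0.75)²/4 = 0.44179 in². φR_n = 0.75 × 68 × 0.44179 × 10 × 1 = 225.3 kips.
Bearing (0.3125 in plate, F_u = 70 ksi): end bolts L_c = 1.5625 − 0.8125/2 = 1.15625, R_n = min(1.2×1.15625×0.3125×70, 2.4×0.75×0.3125×70) = 30.352 kips/bolt; interior L_c = 2.9375 − 0.8125 = 2.125, R_n = 39.375 kips/bolt. φR_n = 0.75 × (2×30.352 + 8×39.375) = 281.8 kips.
Tension rupture (net): A_n = (6.6875 − 2×0.875)×0.3125 = 1.543 in² (U = 1.0, A_e = A_n). φR_n = 0.75 × 70 × 1.543 = 81.0 kips.
Tension yield (gross): A_g = 6.6875×0.3125 = 2.0898 in². φR_n = 0.90 × 50 × 2.0898 = 94.0 kips.
Block shear: shear path 2×[1.5625+4×2.9375] = 2×13.3125 in, A_gv = 8.3203, A_nv = 2×(13.3125 − 4.5×0.875)×0.3125 = 5.8594 in²; tension across gage: (2.0625 − 1×0.875)×0.3125 = 0.37109 in². R_n = min(0.6×70×5.8594, 0.6×50×8.3203) + 1.0×70×0.37109 = min(246.09, 249.61) + 25.976 = 272.07 kips. φR_n = 0.75 × 272.07 = 204.1 kips.
Governing: min(225.3, 281.8, 81.0, 94.0, 204.1) = 81.0 kips → net-section rupture.

81.0 kips (net-section rupture governs)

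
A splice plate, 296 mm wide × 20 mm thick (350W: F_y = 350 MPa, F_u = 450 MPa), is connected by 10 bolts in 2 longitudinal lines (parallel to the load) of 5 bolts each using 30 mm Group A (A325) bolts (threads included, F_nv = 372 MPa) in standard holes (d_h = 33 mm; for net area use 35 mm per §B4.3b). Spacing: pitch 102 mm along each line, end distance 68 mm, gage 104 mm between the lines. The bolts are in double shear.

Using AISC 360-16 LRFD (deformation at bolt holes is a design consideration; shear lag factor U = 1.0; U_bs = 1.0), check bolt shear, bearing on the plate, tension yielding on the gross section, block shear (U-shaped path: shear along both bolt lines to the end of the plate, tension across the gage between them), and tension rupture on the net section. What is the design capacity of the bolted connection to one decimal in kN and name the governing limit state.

1525.5 kN (net-section rupture governs)

Bolt shear: A_b = π(30)²/4 = 706.86 mm². φR_n = 0.75 × 372 × 706.86 × 10 × 2 = 3944.3 kN.
Bearing (20 mm plate, F_u = 450 MPa): end bolts L_c = 68 − 33/2 = 51.5, R_n = min(1.2×51.5×20×450, 2.4×30×20×450) = 556.2 kN/bolt; interior L_c = 102 − 33 = 69, R_n = 648 kN/bolt. φR_n = 0.75 × (2×556.2 + 8×648) = 4722.3 kN.
Tension yield (gross): A_g = 296×20 = 5920 mm². φR_n = 0.90 × 350 × 5920 = 1864.8 kN.
Block shear: shear path 2×[68+4×102] = 2×476 mm, A_gv = 19040, A_nv = 2×(476 − 4.5×35)×20 = 12740 mm²; tension across gage: (104 − 1×35)×20 = 1380 mm². R_n = min(0.6×450×12740, 0.6×350×19040) + 1.0×450×1380 = min(3439.8, 3998.4) + 621 = 4060.8 kN. φR_n = 0.75 × 4060.8 = 3045.6 kN.
Tension rupture (net): A_n = (296 − 2×35)×20 = 4520 mm² (U = 1.0, A_e = A_n). φR_n = 0.75 × 450 × 4520 = 1525.5 kN.
Governing: min(3944.3, 4722.3, 1864.8, 3045.6, 1525.5) = 1525.5 kN → net-section rupture.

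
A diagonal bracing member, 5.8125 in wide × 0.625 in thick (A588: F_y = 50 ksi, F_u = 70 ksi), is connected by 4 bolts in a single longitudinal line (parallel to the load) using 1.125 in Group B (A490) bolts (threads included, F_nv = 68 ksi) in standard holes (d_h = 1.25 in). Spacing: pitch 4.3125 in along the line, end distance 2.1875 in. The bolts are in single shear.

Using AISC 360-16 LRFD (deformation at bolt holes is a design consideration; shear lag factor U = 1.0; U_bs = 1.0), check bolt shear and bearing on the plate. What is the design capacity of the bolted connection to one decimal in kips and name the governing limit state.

202.8 kips (bolt shear governs)

Bolt shear: A_b = π(1.125)²/4 = 0.99402 in². φR_n = 0.75 × 68 × 0.99402 × 4 × 1 = 202.8 kips.
Bearing (0.625 in plate, F_u = 70 ksi): end bolts L_c = 2.1875 − 1.25/2 = 1.5625, R_n = min(1.2×1.5625×0.625×70, 2.4×1.125×0.625×70) = 82.031 kips/bolt; interior L_c = 4.3125 − 1.25 = 3.0625, R_n = 118.13 kips/bolt. φR_n = 0.75 × (1×82.031 + 3×118.13) = 327.3 kips.
Governing: min(202.8, 327.3) = 202.8 kips → bolt shear.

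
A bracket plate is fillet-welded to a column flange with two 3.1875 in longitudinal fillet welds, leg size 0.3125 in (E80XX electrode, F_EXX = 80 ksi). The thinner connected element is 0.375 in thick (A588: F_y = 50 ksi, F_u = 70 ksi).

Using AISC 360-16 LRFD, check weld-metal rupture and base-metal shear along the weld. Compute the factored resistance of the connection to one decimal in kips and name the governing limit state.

Weld metal: throat = 0.707×0.3125 = 0.22094 in, L = 2×3.1875 = 6.375 in. φR_n = 0.75 × 0.6 × 80 × 0.22094 × 6.375 = 50.7 kips.
Base metal shear (0.375 in plate): yield φR_n = 1.0×0.6×50×0.375×6.375 = 71.7 kips; rupture φR_n = 0.75×0.6×70×0.375×6.375 = 75.3 kips; take 71.7 kips (yield).
Governing: min(50.7, 71.7) = 50.7 kips → weld metal.

50.7 kips (weld metal governs)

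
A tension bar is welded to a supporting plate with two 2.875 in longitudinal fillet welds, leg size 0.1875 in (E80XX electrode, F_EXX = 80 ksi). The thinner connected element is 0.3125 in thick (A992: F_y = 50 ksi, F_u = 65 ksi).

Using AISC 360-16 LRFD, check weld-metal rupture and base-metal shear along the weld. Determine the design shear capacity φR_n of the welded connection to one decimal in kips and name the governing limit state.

27.4 kips (weld metal governs)

Weld metal: throat = 0.707×0.1875 = 0.13256 in, L = 2×2.875 = 5.75 in. φR_n = 0.75 × 0.6 × 80 × 0.13256 × 5.75 = 27.4 kips.
Base metal shear (0.3125 in plate): yield φR_n = 1.0×0.6×50×0.3125×5.75 = 53.9 kips; rupture φR_n = 0.75×0.6×65×0.3125×5.75 = 52.6 kips; take 52.6 kips (rupture).
Governing: min(27.4, 52.6) = 27.4 kips → weld metal.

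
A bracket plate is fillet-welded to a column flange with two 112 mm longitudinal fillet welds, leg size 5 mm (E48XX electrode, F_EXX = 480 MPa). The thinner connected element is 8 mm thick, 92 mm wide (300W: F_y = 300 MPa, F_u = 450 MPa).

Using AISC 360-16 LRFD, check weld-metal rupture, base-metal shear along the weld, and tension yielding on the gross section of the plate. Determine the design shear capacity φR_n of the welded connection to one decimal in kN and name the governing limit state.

171.0 kN (weld metal governs)

Weld metal: throat = 0.707×5 = 3.535 mm, L = 2×112 = 224 mm. φR_n = 0.75 × 0.6 × 480 × 3.535 × 224 = 171.0 kN.
Base metal shear (8 mm plate): yield φR_n = 1.0×0.6×300×8×224 = 322.6 kN; rupture φR_n = 0.75×0.6×450×8×224 = 362.9 kN; take 322.6 kN (yield).
Tension yield (gross): A_g = 92×8 = 736 mm². φR_n = 0.90 × 300 × 736 = 198.7 kN.
Governing: min(171.0, 322.6, 198.7) = 171.0 kN → weld metal.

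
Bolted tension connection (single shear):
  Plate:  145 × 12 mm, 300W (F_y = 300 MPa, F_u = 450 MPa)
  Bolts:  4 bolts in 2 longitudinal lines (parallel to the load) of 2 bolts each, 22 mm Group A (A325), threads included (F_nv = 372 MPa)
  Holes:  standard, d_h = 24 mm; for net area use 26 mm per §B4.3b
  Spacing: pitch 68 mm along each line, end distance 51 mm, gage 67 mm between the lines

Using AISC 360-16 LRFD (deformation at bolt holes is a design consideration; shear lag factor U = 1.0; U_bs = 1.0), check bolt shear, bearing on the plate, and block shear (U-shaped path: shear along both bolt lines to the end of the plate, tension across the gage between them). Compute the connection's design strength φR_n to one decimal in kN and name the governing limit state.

Bolt shear: A_b = π(22)²/4 = 380.13 mm². φR_n = 0.75 × 372 × 380.13 × 4 × 1 = 424.2 kN.
Bearing (12 mm plate, F_u = 450 MPa): end bolts L_c = 51 − 24/2 = 39, R_n = min(1.2×39×12×450, 2.4×22×12×450) = 252.72 kN/bolt; interior L_c = 68 − 24 = 44, R_n = 285.12 kN/bolt. φR_n = 0.75 × (2×252.72 + 2×285.12) = 806.8 kN.
Block shear: shear path 2×[51+1×68] = 2×119 mm, A_gv = 2856, A_nv = 2×(119 − 1.5×26)×12 = 1920 mm²; tension across gage: (67 − 1×26)×12 = 492 mm². R_n = min(0.6×450×1920, 0.6×300×2856) + 1.0×450×492 = min(518.4, 514.08) + 221.4 = 735.48 kN. φR_n = 0.75 × 735.48 = 551.6 kN.
Governing: min(424.2, 806.8, 551.6) = 424.2 kN → bolt shear.

424.2 kN (bolt shear governs)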